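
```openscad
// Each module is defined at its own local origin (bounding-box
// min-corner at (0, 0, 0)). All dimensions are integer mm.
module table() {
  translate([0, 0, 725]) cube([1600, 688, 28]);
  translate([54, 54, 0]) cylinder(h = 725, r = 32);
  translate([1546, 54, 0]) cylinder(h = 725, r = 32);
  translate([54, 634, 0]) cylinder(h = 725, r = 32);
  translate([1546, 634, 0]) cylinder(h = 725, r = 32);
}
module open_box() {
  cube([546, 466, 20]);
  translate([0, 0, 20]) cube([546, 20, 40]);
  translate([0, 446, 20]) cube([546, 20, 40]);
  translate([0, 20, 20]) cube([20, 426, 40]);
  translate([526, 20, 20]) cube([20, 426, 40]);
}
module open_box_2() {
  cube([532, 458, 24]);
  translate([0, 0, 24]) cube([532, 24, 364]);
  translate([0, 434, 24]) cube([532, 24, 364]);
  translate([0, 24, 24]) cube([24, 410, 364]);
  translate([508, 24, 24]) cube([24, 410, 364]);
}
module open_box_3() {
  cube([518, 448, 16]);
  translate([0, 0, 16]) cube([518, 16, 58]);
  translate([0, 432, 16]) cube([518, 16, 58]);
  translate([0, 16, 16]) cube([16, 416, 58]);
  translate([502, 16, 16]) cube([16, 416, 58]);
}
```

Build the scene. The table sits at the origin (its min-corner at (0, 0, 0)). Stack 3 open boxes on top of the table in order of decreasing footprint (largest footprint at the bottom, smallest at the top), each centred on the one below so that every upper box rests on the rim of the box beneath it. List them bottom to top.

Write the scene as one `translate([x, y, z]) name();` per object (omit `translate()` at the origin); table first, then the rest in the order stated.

table();
translate([527, 111, 753]) open_box();
translate([534, 115, 813]) open_box_2();
translate([541, 120, 1201]) open_box_3();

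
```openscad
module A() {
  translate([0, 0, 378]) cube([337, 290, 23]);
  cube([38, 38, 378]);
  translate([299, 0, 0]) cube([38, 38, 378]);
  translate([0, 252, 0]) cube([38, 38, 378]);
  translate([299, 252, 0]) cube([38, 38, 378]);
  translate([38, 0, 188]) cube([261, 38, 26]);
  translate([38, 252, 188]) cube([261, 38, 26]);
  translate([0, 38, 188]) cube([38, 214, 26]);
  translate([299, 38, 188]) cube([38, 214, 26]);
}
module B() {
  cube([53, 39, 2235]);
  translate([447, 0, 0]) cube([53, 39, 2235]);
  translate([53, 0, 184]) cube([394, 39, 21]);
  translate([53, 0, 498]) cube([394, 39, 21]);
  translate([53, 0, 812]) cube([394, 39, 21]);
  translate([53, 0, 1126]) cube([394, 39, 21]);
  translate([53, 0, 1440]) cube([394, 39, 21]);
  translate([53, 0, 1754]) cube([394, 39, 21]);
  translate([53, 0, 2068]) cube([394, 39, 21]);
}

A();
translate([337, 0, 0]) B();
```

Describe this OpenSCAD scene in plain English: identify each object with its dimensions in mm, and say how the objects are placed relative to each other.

A is a four-legged stool. The seat is 337×290 mm, 23 mm thick, top at z = 401 mm. It stands on four square legs, each 38×38 mm in cross-section, from z = 0 to the seat underside, each flush with a corner of the seat. Four stretchers, 38 mm wide and 26 mm tall, connect adjacent legs with their undersides at z = 188 mm, each running between the inner faces of the legs it joins and aligned with the legs' outer faces on the other axis.

B is a straight ladder. Two 53×39 mm vertical rails, 2235 mm tall, stand 500 mm apart (outside-to-outside) with their front faces coplanar on the −y side. 7 rungs, each 39 mm deep and 21 mm tall, span between the inner faces of the rails, front faces flush with the rails. The lowest rung's underside is at z = 184 mm and rungs are spaced 314 mm apart (underside to underside).

The ladder is against the stool's +x side, with their −y faces flush.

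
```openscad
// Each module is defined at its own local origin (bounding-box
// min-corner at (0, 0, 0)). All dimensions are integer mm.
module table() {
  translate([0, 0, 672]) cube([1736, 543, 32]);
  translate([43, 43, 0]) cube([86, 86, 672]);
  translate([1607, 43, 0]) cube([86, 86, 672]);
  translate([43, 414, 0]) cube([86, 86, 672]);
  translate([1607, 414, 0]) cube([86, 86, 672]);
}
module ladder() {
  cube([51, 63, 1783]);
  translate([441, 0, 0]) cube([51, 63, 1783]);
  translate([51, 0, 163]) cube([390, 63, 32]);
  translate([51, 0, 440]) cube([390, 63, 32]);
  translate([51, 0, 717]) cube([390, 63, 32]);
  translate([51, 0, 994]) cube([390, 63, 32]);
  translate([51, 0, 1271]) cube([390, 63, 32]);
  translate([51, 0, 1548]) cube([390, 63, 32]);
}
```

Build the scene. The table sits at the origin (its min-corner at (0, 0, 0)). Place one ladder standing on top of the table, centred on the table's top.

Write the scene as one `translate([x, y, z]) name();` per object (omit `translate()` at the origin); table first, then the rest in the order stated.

table();
translate([622, 240, 704]) ladder();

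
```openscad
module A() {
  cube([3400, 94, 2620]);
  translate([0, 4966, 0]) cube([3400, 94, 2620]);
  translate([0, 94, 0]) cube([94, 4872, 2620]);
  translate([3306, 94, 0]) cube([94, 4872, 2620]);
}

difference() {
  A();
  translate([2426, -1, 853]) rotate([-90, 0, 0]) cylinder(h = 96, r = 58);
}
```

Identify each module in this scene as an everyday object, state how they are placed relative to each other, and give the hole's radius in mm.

The subtracted cylinder has r = 58 mm.

A is a house frame. The house frame has a circular hole through its front wall. The hole's radius is 58 mm.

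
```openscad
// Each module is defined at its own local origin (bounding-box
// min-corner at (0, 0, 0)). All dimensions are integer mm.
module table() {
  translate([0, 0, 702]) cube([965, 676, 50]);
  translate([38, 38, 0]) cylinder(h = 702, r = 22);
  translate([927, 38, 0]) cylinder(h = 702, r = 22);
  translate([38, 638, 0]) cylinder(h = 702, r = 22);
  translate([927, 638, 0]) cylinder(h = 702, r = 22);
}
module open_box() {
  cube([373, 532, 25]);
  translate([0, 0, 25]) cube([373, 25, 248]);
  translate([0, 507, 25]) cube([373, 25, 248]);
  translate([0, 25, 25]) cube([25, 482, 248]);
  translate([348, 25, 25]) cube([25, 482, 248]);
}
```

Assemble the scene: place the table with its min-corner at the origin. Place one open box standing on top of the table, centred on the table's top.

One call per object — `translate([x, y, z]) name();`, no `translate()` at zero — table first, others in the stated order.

table();
translate([296, 72, 752]) open_box();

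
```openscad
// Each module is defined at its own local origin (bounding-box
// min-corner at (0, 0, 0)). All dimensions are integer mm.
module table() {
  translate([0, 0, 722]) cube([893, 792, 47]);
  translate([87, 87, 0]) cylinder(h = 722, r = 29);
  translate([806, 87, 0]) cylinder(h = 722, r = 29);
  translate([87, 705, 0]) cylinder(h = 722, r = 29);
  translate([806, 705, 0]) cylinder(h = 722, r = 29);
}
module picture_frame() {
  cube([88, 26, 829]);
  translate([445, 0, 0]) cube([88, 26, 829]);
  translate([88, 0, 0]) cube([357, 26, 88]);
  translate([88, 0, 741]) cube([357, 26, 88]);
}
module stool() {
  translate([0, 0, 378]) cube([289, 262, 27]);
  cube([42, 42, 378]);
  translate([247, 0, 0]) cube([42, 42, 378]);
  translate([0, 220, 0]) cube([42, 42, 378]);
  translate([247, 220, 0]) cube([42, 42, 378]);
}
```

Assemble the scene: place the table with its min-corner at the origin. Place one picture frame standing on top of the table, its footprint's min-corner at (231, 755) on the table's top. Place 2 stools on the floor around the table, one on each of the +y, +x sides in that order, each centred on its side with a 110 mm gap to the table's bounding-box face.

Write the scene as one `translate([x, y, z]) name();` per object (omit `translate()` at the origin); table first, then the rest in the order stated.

table();
translate([231, 755, 769]) picture_frame();
translate([302, 902, 0]) stool();
translate([1003, 265, 0]) stool();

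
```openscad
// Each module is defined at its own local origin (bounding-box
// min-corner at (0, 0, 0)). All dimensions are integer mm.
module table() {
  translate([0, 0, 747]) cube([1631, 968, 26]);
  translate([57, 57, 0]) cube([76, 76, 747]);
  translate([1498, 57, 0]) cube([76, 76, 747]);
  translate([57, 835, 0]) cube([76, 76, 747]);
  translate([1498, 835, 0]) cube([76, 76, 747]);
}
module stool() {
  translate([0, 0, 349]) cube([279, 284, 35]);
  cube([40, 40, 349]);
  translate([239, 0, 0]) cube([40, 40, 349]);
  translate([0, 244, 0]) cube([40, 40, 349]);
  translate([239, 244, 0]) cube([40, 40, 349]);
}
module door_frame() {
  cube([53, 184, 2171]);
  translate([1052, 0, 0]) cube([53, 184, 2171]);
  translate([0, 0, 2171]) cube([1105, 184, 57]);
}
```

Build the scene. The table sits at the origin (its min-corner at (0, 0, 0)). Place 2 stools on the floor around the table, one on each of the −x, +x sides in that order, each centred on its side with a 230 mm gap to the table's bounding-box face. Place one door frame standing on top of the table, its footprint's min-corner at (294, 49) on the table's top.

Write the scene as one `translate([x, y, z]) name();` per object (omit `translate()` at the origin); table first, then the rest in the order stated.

table();
translate([-509, 342, 0]) stool();
translate([1861, 342, 0]) stool();
translate([294, 49, 773]) door_frame();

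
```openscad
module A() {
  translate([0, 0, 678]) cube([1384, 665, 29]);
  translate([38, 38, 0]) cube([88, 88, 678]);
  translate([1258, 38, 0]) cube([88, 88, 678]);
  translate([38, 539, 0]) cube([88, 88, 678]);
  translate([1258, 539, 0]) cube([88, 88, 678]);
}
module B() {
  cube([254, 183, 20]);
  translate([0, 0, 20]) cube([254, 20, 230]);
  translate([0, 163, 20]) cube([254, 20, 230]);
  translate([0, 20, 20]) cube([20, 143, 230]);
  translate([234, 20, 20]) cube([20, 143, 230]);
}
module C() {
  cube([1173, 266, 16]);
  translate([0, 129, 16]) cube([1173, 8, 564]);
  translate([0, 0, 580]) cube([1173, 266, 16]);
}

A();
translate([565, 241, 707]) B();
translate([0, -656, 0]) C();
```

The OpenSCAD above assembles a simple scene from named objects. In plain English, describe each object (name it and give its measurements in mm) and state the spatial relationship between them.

A is a rectangular dining table. The top is 1384×665×29 mm with its upper surface at z = 707 mm. It stands on four 88×88 mm square legs, each inset 38 mm from the nearest pair of top edges, running from the floor to the underside of the top.

B is an open storage box with external size 254×183×250 mm and wall thickness 20 mm (the base is also 20 mm thick). The base covers the whole footprint; the four walls stand on the base, with the y-facing walls full-width and the x-facing walls fitting between their inner faces.

C is an I-beam lying along x, 1173 mm long. Overall section height 596 mm. Two flanges 266 mm wide (y) and 16 mm thick, one on the floor and one at the top; a web 8 mm thick runs between them, centred on the flange width.

The open box is on top of the table, centred. The I-beam is on the floor beside the table on its −y side.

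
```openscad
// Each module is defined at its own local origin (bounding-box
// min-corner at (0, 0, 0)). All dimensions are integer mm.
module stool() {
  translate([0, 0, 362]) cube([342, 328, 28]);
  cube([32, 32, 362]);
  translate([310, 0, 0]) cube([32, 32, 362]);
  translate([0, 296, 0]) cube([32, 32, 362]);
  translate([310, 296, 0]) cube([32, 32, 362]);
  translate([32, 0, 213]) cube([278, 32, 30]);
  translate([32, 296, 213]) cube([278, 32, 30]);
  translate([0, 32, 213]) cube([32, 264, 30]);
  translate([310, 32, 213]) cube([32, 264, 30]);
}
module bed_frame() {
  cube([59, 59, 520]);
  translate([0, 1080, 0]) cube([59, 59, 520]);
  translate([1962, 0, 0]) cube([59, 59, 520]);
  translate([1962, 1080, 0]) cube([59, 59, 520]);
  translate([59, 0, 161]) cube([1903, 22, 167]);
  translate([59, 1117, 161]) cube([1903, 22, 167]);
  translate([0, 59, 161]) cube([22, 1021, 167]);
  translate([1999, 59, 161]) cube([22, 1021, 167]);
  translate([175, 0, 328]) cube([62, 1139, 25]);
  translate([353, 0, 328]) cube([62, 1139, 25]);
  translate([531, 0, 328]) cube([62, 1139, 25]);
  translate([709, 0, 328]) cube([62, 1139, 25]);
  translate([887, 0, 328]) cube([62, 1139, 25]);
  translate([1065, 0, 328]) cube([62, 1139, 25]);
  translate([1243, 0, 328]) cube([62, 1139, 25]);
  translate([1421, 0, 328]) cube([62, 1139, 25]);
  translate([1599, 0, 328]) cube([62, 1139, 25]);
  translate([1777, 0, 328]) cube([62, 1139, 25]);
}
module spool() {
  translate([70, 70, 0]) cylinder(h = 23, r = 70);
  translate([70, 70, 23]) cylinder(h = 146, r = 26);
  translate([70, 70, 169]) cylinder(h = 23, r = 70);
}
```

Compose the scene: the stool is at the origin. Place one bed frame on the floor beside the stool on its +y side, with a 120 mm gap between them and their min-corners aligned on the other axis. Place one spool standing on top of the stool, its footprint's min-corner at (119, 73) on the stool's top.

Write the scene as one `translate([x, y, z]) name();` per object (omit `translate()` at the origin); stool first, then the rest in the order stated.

stool();
translate([0, 448, 0]) bed_frame();
translate([119, 73, 390]) spool();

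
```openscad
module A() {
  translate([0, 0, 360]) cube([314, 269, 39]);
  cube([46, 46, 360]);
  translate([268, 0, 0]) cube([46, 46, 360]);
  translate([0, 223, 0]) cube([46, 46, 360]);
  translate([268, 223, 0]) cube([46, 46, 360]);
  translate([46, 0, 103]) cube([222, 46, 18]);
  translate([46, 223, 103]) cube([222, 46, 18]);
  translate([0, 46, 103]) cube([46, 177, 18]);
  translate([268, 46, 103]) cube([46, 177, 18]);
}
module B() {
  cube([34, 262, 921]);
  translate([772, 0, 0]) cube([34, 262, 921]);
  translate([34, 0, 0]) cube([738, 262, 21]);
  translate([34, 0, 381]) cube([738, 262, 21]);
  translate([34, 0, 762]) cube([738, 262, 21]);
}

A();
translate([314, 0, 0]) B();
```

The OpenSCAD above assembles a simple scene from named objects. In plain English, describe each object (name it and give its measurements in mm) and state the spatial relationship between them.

A is a simple wooden stool: a rectangular seat 314 mm (x) by 269 mm (y), 39 mm thick, top face at z = 399 mm, on four square legs, each 46×46 mm in cross-section. The legs rest on z = 0, each flush with a corner of the seat. Four stretchers, 46 mm wide and 18 mm tall, connect adjacent legs with their undersides at z = 103 mm, each running between the inner faces of the legs it joins and aligned with the legs' outer faces on the other axis.

B is a bookshelf 806 mm wide overall, 262 mm deep and 921 mm tall. The two sides are 34 mm thick vertical panels. 3 horizontal shelves of 21 mm thickness span between the inner faces of the sides; the lowest shelf sits on the floor and shelves are stacked with a clear vertical gap of 360 mm between each pair.

The bookshelf is against the stool's +x side, with their −y faces flush.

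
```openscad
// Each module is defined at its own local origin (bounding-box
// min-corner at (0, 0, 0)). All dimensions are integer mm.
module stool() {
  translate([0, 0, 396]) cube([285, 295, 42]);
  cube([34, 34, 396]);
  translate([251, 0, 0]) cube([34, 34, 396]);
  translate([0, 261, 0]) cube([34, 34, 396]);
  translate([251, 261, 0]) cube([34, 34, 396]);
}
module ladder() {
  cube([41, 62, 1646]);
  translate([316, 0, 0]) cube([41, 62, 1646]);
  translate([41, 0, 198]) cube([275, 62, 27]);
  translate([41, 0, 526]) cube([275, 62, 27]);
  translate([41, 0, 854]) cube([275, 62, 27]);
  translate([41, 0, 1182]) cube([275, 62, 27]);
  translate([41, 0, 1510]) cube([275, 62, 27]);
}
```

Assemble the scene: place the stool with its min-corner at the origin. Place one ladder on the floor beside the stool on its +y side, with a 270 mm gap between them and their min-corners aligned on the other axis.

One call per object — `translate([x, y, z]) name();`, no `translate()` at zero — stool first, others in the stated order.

stool();
translate([0, 565, 0]) ladder();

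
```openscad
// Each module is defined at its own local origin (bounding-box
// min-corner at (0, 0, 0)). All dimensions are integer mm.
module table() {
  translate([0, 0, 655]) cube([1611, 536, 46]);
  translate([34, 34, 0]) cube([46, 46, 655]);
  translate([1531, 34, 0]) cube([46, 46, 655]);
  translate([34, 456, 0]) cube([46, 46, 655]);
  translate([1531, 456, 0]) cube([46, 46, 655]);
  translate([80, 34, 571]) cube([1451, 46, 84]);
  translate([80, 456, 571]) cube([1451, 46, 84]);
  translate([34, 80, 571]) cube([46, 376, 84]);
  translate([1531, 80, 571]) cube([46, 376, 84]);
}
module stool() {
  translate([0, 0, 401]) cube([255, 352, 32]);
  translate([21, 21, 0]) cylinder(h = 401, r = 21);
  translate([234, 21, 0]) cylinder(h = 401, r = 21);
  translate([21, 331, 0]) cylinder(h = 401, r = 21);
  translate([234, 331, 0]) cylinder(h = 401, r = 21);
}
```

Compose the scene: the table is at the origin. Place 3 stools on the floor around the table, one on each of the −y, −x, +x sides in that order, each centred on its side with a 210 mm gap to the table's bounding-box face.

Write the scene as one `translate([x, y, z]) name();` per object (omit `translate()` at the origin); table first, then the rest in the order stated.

table();
translate([678, -562, 0]) stool();
translate([-465, 92, 0]) stool();
translate([1821, 92, 0]) stool();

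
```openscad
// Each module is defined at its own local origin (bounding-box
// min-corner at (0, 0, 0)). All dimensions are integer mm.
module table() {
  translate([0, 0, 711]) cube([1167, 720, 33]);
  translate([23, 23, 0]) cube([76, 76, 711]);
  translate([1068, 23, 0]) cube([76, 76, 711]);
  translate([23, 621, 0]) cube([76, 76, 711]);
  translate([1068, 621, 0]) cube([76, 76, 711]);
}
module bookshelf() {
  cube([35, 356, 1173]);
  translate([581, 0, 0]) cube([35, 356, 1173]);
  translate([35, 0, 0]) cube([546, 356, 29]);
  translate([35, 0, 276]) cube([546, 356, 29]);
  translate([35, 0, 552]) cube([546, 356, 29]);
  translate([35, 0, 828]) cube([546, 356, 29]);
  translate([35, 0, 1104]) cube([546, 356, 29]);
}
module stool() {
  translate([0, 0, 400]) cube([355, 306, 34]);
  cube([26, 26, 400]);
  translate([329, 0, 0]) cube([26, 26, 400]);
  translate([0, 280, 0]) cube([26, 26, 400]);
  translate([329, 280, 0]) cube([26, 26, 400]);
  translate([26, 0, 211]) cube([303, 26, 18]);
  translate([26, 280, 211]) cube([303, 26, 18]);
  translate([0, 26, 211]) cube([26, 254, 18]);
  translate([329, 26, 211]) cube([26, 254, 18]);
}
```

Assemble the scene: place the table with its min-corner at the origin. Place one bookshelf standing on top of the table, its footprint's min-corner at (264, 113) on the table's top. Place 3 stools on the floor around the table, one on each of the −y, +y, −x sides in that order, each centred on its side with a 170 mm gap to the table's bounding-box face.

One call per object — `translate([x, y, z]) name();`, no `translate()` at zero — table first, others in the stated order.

table();
translate([264, 113, 744]) bookshelf();
translate([406, -476, 0]) stool();
translate([406, 890, 0]) stool();
translate([-525, 207, 0]) stool();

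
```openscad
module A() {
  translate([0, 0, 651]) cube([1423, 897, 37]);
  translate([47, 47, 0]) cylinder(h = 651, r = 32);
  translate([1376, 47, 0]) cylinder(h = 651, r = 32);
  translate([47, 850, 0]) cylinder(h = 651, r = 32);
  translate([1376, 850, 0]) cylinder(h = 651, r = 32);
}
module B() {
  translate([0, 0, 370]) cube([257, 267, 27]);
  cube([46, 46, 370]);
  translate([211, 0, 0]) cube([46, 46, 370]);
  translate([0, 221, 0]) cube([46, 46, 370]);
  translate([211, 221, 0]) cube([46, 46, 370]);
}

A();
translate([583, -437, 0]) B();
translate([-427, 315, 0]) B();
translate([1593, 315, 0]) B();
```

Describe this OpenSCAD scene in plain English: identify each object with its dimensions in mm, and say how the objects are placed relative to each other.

A is a rectangular dining table. The top is 1423×897×37 mm with its upper surface at z = 688 mm. It stands on four round legs of 64 mm diameter, each leg's bounding box inset 15 mm from the nearest pair of top edges, running from the floor to the underside of the top.

B is a four-legged stool. The seat is 257×267 mm, 27 mm thick, top at z = 397 mm. It stands on four square legs, each 46×46 mm in cross-section, from z = 0 to the seat underside, each flush with a corner of the seat.

Three stools sit around the table at the −y, −x, +x sides.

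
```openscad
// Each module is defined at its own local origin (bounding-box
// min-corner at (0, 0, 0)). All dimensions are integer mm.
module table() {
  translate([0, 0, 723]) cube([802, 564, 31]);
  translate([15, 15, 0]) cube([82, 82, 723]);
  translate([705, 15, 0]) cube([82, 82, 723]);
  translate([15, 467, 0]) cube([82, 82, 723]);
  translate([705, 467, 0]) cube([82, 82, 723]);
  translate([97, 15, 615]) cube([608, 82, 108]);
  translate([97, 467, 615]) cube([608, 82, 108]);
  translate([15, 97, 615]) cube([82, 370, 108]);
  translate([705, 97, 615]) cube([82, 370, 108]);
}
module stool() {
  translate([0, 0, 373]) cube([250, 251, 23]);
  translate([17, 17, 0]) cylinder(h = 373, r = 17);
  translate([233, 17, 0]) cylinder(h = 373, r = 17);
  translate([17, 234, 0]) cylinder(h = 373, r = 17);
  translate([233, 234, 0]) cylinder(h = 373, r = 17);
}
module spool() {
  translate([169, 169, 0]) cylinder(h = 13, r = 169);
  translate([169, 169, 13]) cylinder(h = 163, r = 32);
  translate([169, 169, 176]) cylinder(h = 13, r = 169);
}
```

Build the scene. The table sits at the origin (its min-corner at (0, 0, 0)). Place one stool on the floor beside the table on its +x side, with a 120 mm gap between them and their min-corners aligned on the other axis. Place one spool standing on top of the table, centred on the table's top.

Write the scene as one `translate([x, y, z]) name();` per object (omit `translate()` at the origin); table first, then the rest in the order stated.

table();
translate([922, 0, 0]) stool();
translate([232, 113, 754]) spool();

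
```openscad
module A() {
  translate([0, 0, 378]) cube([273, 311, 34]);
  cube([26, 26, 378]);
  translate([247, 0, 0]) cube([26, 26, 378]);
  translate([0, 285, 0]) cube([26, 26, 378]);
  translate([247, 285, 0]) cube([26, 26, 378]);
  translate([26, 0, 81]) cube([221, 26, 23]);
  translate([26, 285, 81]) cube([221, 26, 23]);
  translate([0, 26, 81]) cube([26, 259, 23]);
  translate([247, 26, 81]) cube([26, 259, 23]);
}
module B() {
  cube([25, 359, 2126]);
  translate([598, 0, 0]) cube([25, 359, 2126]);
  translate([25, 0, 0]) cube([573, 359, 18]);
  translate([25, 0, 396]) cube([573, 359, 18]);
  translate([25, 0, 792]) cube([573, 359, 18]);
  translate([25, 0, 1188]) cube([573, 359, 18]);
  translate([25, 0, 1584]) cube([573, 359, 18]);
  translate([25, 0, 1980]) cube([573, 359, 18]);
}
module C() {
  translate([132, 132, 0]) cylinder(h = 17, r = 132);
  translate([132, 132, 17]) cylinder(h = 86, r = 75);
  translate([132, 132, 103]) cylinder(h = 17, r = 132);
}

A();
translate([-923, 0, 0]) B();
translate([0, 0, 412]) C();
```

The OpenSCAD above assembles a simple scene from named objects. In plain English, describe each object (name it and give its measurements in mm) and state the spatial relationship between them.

A is a four-legged stool. The seat is 273×311 mm, 34 mm thick, top at z = 412 mm. It stands on four square legs, each 26×26 mm in cross-section, from z = 0 to the seat underside, each flush with a corner of the seat. Four stretchers, 26 mm wide and 23 mm tall, connect adjacent legs with their undersides at z = 81 mm, each running between the inner faces of the legs it joins and aligned with the legs' outer faces on the other axis.

B is a bookshelf 623 mm wide overall, 359 mm deep and 2126 mm tall. The two sides are 25 mm thick vertical panels. 6 horizontal shelves of 18 mm thickness span between the inner faces of the sides; the lowest shelf sits on the floor and shelves are stacked with a clear vertical gap of 378 mm between each pair.

C is a spool: two coaxial disc flanges of radius 132 mm and thickness 17 mm, joined by a core cylinder of radius 75 mm and height 86 mm. The lower flange rests on z = 0 and the three cylinders share a vertical axis.

The bookshelf is on the floor beside the stool on its −x side. The spool is on top of the stool.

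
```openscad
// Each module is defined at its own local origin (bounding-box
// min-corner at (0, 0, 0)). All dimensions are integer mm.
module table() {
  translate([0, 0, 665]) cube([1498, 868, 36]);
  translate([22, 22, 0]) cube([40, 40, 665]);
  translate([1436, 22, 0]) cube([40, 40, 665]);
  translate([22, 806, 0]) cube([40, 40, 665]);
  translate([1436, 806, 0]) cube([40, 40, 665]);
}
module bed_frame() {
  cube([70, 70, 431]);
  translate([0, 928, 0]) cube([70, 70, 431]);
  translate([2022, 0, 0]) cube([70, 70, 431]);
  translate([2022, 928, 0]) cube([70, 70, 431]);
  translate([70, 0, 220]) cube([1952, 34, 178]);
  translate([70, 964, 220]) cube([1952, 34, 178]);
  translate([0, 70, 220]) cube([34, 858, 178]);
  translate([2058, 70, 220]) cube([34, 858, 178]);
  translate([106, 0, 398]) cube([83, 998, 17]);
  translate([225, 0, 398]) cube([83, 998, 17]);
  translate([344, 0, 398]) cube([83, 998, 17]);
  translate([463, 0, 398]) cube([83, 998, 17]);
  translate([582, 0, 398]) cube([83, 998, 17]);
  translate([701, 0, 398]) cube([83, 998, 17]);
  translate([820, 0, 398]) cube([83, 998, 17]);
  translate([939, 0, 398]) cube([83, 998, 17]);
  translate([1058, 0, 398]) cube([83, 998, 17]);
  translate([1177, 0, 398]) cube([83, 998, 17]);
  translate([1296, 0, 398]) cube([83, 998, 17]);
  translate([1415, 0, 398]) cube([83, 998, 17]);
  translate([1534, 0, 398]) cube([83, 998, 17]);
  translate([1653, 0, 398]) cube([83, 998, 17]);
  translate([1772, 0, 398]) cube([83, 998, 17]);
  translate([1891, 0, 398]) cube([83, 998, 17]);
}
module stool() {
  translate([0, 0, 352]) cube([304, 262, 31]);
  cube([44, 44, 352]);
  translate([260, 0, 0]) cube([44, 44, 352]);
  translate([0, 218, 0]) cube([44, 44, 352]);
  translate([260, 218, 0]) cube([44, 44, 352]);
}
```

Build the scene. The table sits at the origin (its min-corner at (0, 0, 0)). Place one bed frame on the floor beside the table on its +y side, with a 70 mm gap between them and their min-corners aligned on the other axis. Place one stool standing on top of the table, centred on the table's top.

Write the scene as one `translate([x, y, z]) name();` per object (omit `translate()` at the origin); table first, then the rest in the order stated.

table();
translate([0, 938, 0]) bed_frame();
translate([597, 303, 701]) stool();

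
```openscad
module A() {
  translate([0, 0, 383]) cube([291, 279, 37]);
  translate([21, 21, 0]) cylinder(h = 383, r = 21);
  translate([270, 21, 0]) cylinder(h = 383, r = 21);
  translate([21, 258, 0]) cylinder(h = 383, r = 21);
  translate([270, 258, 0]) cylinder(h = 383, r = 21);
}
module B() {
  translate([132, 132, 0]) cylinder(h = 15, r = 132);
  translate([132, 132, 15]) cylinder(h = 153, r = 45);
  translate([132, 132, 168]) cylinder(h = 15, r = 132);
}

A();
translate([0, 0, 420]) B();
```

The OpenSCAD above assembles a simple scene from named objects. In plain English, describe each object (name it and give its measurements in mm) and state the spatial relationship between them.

A is a simple wooden stool: a rectangular seat 291 mm (x) by 279 mm (y), 37 mm thick, top face at z = 420 mm, on four round legs, each 42 mm in diameter. The legs rest on z = 0, each leg's axis is inset half a diameter from the nearest pair of seat edges (so the leg's bounding box is flush with the corner).

B is a spool: two coaxial disc flanges of radius 132 mm and thickness 15 mm, joined by a core cylinder of radius 45 mm and height 153 mm. The lower flange rests on z = 0 and the three cylinders share a vertical axis.

The spool is on top of the stool.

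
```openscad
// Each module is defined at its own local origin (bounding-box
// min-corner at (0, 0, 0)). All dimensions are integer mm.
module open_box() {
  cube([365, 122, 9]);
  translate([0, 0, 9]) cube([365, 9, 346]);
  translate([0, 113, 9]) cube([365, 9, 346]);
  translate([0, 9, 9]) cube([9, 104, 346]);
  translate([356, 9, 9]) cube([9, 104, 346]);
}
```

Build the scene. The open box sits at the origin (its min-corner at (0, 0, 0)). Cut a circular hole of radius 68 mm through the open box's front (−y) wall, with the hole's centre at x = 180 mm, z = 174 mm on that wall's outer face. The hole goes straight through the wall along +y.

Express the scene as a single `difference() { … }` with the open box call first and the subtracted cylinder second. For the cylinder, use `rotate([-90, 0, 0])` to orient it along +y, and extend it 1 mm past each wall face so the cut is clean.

difference() {
  open_box();
  translate([180, -1, 174]) rotate([-90, 0, 0]) cylinder(h = 11, r = 68);
}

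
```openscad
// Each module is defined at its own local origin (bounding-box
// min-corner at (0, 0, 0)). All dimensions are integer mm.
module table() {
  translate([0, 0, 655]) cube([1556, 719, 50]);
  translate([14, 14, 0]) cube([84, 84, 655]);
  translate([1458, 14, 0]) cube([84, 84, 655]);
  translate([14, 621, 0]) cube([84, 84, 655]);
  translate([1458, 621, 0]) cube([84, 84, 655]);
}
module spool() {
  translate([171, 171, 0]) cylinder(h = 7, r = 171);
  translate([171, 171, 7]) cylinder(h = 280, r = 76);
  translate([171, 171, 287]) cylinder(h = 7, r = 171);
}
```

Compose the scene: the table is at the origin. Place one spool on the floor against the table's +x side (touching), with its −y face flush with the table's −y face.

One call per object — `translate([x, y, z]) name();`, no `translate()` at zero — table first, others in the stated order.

table();
translate([1556, 0, 0]) spool();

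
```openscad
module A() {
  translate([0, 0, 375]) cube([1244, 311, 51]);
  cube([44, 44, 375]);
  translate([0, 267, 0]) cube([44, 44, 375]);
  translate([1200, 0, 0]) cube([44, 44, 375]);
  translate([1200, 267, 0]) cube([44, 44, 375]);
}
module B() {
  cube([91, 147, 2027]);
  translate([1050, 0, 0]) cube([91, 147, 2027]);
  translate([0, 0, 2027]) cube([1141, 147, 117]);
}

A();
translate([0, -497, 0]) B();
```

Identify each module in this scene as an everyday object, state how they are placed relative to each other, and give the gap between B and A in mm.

The door frame's nearest face is 350 mm from the bench's −y face.

A is a bench. B is a door frame. The door frame is on the floor beside the bench on its −y side. The gap between the door frame and the bench is 350 mm.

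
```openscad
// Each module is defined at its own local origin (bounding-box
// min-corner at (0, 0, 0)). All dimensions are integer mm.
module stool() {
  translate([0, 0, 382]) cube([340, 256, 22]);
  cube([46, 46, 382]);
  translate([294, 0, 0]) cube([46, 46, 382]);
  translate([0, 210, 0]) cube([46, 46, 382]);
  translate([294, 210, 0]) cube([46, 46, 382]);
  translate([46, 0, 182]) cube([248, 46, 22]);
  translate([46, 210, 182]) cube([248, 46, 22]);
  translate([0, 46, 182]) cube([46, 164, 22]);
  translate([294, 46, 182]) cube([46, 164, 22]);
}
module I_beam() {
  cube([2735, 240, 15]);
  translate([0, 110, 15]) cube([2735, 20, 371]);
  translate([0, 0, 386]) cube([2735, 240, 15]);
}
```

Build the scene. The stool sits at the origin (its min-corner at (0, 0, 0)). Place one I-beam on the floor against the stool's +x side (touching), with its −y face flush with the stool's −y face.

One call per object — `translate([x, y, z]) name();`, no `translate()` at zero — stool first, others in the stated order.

stool();
translate([340, 0, 0]) I_beam();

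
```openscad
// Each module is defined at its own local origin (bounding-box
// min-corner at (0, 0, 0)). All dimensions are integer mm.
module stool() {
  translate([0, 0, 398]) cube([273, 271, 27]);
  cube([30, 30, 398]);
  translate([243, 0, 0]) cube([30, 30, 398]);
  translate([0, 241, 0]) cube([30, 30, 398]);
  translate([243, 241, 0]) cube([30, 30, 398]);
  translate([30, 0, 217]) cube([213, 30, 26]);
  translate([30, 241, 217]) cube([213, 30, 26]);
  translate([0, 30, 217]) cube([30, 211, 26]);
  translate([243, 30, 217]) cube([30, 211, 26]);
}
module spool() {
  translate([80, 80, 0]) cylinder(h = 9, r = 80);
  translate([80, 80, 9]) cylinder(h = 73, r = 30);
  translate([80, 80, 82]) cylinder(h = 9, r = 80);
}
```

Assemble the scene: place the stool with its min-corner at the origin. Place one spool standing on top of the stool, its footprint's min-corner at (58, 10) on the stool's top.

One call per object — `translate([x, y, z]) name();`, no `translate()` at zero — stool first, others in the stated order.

stool();
translate([58, 10, 425]) spool();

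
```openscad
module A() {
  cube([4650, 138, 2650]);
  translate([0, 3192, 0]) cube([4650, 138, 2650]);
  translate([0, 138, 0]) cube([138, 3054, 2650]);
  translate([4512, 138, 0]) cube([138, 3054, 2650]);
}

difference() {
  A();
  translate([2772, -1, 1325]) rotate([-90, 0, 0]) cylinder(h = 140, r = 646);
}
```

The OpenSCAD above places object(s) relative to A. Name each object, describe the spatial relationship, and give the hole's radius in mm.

A is a house frame. The house frame has a circular hole through its front wall. The hole's radius is 646 mm.

The subtracted cylinder has r = 646 mm.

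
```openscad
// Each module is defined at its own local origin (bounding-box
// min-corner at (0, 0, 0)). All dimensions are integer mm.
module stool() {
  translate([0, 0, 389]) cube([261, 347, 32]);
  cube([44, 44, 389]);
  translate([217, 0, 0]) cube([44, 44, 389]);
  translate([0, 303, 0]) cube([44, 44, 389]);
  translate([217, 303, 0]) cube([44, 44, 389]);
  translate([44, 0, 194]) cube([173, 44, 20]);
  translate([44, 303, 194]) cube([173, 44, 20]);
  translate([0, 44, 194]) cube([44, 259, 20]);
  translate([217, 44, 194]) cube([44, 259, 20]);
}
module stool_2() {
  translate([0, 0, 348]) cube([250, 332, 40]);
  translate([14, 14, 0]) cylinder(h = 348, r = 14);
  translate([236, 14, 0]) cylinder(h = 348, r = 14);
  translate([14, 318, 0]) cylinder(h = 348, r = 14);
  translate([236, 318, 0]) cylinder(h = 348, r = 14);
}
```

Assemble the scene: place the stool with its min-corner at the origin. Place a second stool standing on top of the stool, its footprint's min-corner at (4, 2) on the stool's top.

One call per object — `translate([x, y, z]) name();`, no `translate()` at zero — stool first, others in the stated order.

stool();
translate([4, 2, 421]) stool_2();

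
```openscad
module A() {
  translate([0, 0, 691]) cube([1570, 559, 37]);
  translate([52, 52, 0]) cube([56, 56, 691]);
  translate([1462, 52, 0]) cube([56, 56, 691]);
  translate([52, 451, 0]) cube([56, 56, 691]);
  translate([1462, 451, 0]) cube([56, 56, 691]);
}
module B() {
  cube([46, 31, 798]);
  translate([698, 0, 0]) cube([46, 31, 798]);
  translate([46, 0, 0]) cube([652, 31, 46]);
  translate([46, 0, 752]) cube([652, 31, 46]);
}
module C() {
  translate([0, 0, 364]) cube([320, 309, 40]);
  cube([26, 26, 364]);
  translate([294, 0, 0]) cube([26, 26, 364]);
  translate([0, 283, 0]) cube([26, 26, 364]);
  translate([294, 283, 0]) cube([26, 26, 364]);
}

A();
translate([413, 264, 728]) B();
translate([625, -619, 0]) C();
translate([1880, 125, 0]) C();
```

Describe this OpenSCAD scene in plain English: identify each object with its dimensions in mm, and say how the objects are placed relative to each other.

A is a table: top 1570 mm (x) × 559 mm (y), 37 mm thick, upper face at z = 728 mm, on four 56×56 mm square legs, each inset 52 mm from the nearest pair of top edges, running from z = 0 to the bottom of the top.

B is a rectangular picture frame lying in the x–z plane (depth along y). The opening is 652 mm wide (x) by 706 mm tall (z), surrounded by a border 46 mm wide on all four sides. The frame is 31 mm deep and is made of two full-height vertical stiles with two horizontal rails fitted between them.

C is a four-legged stool. The seat is 320×309 mm, 40 mm thick, top at z = 404 mm. It stands on four square legs, each 26×26 mm in cross-section, from z = 0 to the seat underside, each flush with a corner of the seat.

The picture frame is on top of the table, centred. Two stools sit around the table at the −y, +x sides.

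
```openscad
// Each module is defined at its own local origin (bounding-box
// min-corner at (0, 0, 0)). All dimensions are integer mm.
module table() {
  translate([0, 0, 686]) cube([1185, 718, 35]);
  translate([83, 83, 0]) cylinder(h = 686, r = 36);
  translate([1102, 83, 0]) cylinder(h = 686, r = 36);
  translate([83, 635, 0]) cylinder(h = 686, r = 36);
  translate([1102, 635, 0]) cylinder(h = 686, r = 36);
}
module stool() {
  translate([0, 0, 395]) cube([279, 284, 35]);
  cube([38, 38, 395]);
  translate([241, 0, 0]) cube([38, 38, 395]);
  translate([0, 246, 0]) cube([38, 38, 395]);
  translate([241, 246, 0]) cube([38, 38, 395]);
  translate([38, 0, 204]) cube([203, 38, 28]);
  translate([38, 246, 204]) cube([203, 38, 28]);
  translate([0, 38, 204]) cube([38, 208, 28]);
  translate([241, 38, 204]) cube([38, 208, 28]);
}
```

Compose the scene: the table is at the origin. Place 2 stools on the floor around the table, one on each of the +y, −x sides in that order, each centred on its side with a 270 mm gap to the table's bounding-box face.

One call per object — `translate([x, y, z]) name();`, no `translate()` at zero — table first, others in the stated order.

table();
translate([453, 988, 0]) stool();
translate([-549, 217, 0]) stool();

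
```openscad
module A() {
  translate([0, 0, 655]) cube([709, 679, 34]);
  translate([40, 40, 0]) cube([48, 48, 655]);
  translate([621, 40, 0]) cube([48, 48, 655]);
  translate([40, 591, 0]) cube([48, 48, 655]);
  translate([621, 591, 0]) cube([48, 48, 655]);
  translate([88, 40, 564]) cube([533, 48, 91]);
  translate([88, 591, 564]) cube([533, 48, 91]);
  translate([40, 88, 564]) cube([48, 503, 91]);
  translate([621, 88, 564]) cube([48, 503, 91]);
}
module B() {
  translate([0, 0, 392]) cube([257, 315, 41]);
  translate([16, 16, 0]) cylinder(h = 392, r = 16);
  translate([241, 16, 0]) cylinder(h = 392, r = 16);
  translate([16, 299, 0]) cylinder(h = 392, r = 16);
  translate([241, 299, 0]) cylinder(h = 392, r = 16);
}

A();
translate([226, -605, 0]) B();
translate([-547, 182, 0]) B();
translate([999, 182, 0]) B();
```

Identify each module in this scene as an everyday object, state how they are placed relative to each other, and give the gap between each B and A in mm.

Each stool's nearest face is 290 mm from the table's bounding box.

A is a table. B is a stool. Three stools sit around the table at the −y, −x, +x sides. The gap between each stool and the table is 290 mm.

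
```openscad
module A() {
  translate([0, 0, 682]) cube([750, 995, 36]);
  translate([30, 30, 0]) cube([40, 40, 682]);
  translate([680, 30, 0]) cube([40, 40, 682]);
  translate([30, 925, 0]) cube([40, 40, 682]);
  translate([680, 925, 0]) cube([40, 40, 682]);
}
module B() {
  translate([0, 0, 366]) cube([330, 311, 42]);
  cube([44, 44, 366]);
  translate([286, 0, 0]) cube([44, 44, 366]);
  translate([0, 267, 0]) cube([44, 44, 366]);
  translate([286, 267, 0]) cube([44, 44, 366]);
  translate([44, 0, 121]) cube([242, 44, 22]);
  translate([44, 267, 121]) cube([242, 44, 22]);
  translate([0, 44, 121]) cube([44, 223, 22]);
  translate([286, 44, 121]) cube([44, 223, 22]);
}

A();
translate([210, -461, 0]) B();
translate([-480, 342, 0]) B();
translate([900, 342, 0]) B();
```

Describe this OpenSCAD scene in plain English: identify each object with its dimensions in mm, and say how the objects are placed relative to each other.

A is a table: top 750 mm (x) × 995 mm (y), 36 mm thick, upper face at z = 718 mm, on four 40×40 mm square legs, each inset 30 mm from the nearest pair of top edges, running from z = 0 to the bottom of the top.

B is a four-legged stool. The seat is 330×311 mm, 42 mm thick, top at z = 408 mm. It stands on four square legs, each 44×44 mm in cross-section, from z = 0 to the seat underside, each flush with a corner of the seat. Four stretchers, 44 mm wide and 22 mm tall, connect adjacent legs with their undersides at z = 121 mm, each running between the inner faces of the legs it joins and aligned with the legs' outer faces on the other axis.

Three stools sit around the table at the −y, −x, +x sides.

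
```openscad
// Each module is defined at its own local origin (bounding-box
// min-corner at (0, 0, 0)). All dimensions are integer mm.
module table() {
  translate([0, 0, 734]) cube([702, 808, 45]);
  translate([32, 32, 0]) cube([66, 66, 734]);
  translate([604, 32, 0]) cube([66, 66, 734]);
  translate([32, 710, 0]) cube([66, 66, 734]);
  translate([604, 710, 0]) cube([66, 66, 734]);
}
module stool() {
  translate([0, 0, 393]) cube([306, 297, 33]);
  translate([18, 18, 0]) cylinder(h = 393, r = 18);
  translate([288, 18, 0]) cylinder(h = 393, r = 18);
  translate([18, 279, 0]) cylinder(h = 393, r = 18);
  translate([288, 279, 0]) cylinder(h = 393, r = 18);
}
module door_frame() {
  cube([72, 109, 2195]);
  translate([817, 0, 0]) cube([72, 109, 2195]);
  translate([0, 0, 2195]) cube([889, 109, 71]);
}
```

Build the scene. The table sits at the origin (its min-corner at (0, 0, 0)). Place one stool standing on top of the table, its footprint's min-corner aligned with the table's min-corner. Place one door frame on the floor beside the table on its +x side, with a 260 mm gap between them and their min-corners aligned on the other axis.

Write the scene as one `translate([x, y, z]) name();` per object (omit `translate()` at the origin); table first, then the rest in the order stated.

table();
translate([0, 0, 779]) stool();
translate([962, 0, 0]) door_frame();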